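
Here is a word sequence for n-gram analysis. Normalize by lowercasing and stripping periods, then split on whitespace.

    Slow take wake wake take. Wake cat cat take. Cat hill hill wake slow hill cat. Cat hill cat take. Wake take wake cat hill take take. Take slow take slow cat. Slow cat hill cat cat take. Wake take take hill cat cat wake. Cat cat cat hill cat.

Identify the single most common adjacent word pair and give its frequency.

"cat cat", 6 times

Bigram frequencies (highest first):
  cat cat: 6
  take wake: 5
  cat hill: 5
  hill cat: 5
  wake take: 3
  wake cat: 3
  … (15 more, each ≤ 3)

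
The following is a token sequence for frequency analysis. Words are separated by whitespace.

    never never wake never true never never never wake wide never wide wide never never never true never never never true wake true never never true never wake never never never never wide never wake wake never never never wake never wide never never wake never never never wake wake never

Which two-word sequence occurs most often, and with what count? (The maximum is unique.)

Bigram frequencies (highest first):
  never never: 16
  never wake: 7
  wake never: 6
  never true: 4
  true never: 4
  wide never: 4
  … (6 more, each ≤ 3)

"never never", 16 times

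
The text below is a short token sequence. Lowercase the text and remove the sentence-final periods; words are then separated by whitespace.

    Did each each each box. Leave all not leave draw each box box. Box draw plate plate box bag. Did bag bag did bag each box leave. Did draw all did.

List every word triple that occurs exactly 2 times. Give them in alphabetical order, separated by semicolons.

bag did bag; each box leave

Trigram counts meeting the condition (exactly 2 times):
  bag did bag: 2
  each box leave: 2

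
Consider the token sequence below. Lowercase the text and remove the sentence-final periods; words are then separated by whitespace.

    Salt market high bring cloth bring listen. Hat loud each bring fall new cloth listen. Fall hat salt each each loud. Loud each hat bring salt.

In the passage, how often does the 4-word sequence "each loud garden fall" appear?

0

Scanning the 23 overlapping 4-gram windows for "each loud garden fall":
  (none found)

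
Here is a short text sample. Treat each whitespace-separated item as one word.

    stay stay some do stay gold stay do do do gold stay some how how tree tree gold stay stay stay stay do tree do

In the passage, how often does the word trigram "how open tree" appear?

0

Scanning the 23 overlapping trigram windows for "how open tree":
  (none found)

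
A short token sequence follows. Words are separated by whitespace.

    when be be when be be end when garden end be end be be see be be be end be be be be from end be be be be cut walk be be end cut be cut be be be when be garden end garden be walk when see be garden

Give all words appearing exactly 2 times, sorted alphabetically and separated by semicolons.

Unigram counts meeting the condition (exactly 2 times):
  see: 2
  walk: 2

see; walk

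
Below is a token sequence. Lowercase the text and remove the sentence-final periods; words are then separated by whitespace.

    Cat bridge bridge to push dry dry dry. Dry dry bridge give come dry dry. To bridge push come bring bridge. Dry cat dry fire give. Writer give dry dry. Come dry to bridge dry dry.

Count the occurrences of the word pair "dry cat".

Scanning the 35 overlapping bigram windows for "dry cat":
  position 22–23: dry cat

1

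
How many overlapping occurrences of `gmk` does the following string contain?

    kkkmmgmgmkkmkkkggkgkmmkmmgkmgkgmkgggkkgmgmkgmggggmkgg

Sliding a length-3 window over the 53 characters (51 positions):
  position 8–10: gmk
  position 31–33: gmk
  position 41–43: gmk
  position 49–51: gmk

4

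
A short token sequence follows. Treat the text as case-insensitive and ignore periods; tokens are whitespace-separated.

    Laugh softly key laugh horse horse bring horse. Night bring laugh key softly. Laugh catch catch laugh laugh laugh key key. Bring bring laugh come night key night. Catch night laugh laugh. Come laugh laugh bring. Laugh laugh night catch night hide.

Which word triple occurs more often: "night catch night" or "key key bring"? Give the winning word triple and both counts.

"night catch night" (2 vs 1)

"night catch night": 2 occurrences
"key key bring": 1 occurrence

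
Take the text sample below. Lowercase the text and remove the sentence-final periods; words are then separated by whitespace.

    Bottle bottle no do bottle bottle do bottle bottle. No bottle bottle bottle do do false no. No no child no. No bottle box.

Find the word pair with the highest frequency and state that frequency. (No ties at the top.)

Bigram frequencies (highest first):
  bottle bottle: 5
  no no: 3
  bottle no: 2
  do bottle: 2
  bottle do: 2
  no bottle: 2
  … (7 more, each ≤ 1)

"bottle bottle", 5 times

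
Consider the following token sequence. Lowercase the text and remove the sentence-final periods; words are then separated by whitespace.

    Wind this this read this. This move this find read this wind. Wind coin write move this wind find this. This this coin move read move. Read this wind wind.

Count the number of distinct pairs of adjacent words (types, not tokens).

19

30 tokens → 29 bigram windows in total.
Repeated bigrams (each contributes count−1 duplicates):
  this this: 4
  read this: 3
  this wind: 3
  move read: 2
  move this: 2
  wind wind: 2
10 duplicate windows → 29 − 10 = 19 distinct.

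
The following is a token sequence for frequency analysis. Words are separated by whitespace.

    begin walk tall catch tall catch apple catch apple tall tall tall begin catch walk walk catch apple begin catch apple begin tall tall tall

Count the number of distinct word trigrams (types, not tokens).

21

25 tokens → 23 trigram windows in total.
Repeated trigrams (each contributes count−1 duplicates):
  catch apple begin: 2
  tall tall tall: 2
2 duplicate windows → 23 − 2 = 21 distinct.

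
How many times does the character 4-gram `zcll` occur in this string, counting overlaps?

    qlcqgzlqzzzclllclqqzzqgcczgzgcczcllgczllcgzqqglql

2

Sliding a length-4 window over the 49 characters (46 positions):
  position 11–14: zcll
  position 32–35: zcll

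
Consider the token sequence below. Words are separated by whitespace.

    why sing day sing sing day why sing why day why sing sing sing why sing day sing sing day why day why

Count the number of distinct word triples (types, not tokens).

23 tokens → 21 trigram windows in total.
Repeated trigrams (each contributes count−1 duplicates):
  day sing sing: 2
  day why sing: 2
  sing day sing: 2
  sing day why: 2
  sing sing day: 2
  why day why: 2
  why sing day: 2
7 duplicate windows → 21 − 7 = 14 distinct.

14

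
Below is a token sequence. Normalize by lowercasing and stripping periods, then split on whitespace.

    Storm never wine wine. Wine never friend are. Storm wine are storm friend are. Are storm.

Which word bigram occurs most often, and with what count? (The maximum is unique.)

"are storm", 3 times

Bigram frequencies (highest first):
  are storm: 3
  wine wine: 2
  friend are: 2
  storm never: 1
  never wine: 1
  wine never: 1
  … (5 more, each ≤ 1)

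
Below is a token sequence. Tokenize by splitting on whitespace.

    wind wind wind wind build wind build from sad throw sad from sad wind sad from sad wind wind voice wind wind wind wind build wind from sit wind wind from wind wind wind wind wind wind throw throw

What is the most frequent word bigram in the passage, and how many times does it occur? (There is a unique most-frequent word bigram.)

"wind wind", 13 times

Bigram frequencies (highest first):
  wind wind: 13
  wind build: 3
  from sad: 3
  build wind: 2
  sad from: 2
  sad wind: 2
  … (12 more, each ≤ 2)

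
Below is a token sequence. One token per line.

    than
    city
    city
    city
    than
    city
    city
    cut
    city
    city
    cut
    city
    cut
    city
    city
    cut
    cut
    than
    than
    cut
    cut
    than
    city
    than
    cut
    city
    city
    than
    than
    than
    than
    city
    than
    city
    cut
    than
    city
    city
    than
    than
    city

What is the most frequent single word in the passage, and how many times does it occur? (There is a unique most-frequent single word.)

"city", 18 times

Unigram frequencies (highest first):
  city: 18
  than: 14
  cut: 9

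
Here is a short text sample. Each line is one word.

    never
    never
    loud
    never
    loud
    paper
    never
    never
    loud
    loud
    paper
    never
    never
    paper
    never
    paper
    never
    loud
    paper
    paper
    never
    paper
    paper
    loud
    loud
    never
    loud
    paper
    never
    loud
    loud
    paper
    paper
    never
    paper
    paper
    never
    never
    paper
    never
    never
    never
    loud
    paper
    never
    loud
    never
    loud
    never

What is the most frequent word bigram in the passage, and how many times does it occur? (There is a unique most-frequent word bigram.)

"paper never", 10 times

Bigram frequencies (highest first):
  paper never: 10
  never loud: 9
  never never: 6
  loud paper: 6
  never paper: 5
  loud never: 4
  … (3 more, each ≤ 4)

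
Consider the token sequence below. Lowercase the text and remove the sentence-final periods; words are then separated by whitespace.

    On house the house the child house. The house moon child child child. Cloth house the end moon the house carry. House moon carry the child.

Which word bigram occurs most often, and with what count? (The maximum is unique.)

"house the", 4 times

Bigram frequencies (highest first):
  house the: 4
  the house: 3
  the child: 2
  house moon: 2
  child child: 2
  on house: 1
  … (11 more, each ≤ 1)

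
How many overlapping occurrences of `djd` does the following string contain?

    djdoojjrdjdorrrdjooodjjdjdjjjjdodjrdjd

Sliding a length-3 window over the 38 characters (36 positions):
  position 1–3: djd
  position 9–11: djd
  position 24–26: djd
  position 36–38: djd

4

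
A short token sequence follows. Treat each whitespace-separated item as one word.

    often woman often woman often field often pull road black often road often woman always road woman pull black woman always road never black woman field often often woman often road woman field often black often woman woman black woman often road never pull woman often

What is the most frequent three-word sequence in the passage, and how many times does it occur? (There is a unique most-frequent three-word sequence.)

"often woman often", 3 times

Trigram frequencies (highest first):
  often woman often: 3
  woman always road: 2
  woman field often: 2
  woman often road: 2
  woman often woman: 1
  woman often field: 1
  … (33 more, each ≤ 1)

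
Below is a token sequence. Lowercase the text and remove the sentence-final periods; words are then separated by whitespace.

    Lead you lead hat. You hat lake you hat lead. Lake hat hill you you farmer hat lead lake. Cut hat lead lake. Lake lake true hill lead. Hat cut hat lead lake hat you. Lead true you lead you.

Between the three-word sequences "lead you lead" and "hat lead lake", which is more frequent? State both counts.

"hat lead lake" (4 vs 1)

"lead you lead": 1 occurrence
"hat lead lake": 4 occurrences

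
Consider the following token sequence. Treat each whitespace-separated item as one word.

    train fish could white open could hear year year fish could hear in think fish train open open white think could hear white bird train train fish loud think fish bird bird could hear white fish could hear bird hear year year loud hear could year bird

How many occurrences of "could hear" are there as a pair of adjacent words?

5

Scanning the 46 overlapping bigram windows for "could hear":
  position 6–7: could hear
  position 11–12: could hear
  position 21–22: could hear
  position 33–34: could hear
  position 37–38: could hear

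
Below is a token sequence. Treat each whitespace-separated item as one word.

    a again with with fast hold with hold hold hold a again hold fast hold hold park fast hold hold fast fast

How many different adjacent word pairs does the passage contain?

22 tokens → 21 bigram windows in total.
Repeated bigrams (each contributes count−1 duplicates):
  hold hold: 4
  fast hold: 3
  a again: 2
  hold fast: 2
7 duplicate windows → 21 − 7 = 14 distinct.

14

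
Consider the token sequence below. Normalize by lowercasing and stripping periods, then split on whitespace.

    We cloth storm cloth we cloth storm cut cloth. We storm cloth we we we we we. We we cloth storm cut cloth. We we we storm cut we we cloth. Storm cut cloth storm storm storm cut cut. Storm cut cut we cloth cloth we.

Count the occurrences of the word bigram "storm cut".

6

Scanning the 45 overlapping bigram windows for "storm cut":
  position 7–8: storm cut
  position 21–22: storm cut
  position 27–28: storm cut
  position 32–33: storm cut
  position 37–38: storm cut
  position 40–41: storm cut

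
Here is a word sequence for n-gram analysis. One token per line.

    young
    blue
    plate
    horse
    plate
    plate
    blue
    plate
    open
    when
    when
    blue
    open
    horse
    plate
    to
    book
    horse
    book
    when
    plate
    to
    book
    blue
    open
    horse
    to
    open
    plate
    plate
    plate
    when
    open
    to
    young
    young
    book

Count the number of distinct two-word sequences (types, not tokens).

37 tokens → 36 bigram windows in total.
Repeated bigrams (each contributes count−1 duplicates):
  plate plate: 3
  blue open: 2
  blue plate: 2
  horse plate: 2
  open horse: 2
  plate to: 2
  to book: 2
8 duplicate windows → 36 − 8 = 28 distinct.

28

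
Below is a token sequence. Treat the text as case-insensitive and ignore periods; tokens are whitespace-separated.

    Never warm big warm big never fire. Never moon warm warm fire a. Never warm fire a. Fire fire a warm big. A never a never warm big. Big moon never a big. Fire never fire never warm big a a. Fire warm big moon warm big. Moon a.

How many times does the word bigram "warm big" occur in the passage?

Scanning the 48 overlapping bigram windows for "warm big":
  position 2–3: warm big
  position 4–5: warm big
  position 21–22: warm big
  position 27–28: warm big
  position 38–39: warm big
  position 43–44: warm big
  position 46–47: warm big

7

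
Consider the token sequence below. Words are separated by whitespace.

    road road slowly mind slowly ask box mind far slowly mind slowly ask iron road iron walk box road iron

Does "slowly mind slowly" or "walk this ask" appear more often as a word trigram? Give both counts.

"slowly mind slowly": 2 occurrences
"walk this ask": 0 occurrences

"slowly mind slowly" (2 vs 0)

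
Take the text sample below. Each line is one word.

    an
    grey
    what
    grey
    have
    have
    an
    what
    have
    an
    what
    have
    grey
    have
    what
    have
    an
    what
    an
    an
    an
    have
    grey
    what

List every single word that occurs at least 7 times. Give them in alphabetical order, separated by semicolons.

an; have

Unigram counts meeting the condition (at least 7 times):
  an: 7
  have: 7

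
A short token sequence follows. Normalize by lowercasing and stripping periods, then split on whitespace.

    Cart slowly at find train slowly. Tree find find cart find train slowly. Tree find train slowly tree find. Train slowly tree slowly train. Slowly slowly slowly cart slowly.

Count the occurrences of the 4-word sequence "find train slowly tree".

4

Scanning the 26 overlapping 4-gram windows for "find train slowly tree":
  position 4–7: find train slowly tree
  position 11–14: find train slowly tree
  position 15–18: find train slowly tree
  position 19–22: find train slowly tree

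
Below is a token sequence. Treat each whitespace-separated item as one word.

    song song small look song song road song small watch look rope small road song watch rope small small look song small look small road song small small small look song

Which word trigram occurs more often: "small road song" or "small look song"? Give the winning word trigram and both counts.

"small look song" (3 vs 2)

"small road song": 2 occurrences
"small look song": 3 occurrences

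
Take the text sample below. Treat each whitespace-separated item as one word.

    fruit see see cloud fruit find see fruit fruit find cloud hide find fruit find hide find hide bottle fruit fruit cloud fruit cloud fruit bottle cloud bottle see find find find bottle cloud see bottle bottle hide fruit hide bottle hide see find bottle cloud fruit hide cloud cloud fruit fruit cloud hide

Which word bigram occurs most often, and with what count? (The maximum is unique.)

"cloud fruit", 5 times

Bigram frequencies (highest first):
  cloud fruit: 5
  fruit find: 3
  fruit fruit: 3
  fruit cloud: 3
  bottle cloud: 3
  cloud hide: 2
  … (26 more, each ≤ 2)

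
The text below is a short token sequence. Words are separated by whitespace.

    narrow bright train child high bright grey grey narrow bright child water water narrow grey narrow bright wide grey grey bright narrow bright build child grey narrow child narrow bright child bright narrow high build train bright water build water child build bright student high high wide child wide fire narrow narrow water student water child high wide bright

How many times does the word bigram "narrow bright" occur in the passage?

Scanning the 58 overlapping bigram windows for "narrow bright":
  position 1–2: narrow bright
  position 9–10: narrow bright
  position 16–17: narrow bright
  position 22–23: narrow bright
  position 29–30: narrow bright

5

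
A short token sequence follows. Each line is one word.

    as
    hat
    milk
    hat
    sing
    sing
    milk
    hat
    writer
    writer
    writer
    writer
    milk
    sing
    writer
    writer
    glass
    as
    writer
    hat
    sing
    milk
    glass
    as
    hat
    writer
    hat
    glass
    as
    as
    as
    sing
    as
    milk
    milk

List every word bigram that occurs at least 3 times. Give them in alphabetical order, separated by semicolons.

glass as; writer writer

Bigram counts meeting the condition (at least 3 times):
  glass as: 3
  writer writer: 4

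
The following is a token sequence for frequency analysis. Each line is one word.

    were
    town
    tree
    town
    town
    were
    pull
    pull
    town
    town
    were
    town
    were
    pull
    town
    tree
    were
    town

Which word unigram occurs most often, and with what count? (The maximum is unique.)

"town", 8 times

Unigram frequencies (highest first):
  town: 8
  were: 5
  pull: 3
  tree: 2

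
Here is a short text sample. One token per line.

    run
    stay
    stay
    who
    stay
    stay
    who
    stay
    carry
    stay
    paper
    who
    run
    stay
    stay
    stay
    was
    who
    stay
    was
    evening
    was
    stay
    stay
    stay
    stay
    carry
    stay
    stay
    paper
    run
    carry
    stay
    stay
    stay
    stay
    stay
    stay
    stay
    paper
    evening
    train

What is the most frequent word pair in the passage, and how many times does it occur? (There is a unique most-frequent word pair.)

"stay stay", 14 times

Bigram frequencies (highest first):
  stay stay: 14
  who stay: 3
  carry stay: 3
  stay paper: 3
  run stay: 2
  stay who: 2
  … (12 more, each ≤ 2)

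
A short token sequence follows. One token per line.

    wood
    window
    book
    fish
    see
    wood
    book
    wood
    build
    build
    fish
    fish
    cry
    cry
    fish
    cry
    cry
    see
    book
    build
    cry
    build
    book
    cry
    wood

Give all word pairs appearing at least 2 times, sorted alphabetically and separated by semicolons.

cry cry; fish cry

Bigram counts meeting the condition (at least 2 times):
  cry cry: 2
  fish cry: 2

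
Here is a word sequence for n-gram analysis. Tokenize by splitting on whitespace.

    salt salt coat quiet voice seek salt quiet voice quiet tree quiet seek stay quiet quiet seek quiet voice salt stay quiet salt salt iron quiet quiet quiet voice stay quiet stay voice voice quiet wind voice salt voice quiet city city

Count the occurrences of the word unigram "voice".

8

Scanning the 42 tokens for "voice":
  position 5: voice
  position 9: voice
  position 19: voice
  position 29: voice
  position 33: voice
  position 34: voice
  position 37: voice
  position 39: voice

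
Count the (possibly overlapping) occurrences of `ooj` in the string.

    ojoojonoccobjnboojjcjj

2

Sliding a length-3 window over the 22 characters (20 positions):
  position 3–5: ooj
  position 16–18: ooj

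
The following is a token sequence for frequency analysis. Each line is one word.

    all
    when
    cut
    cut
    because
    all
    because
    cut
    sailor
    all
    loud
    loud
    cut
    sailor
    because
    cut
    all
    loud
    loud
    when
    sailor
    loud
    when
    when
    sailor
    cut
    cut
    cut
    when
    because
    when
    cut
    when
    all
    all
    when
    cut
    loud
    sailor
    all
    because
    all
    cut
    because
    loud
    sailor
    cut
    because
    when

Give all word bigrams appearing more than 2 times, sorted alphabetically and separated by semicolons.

Bigram counts meeting the condition (more than 2 times):
  cut because: 3
  cut cut: 3
  when cut: 3

cut because; cut cut; when cut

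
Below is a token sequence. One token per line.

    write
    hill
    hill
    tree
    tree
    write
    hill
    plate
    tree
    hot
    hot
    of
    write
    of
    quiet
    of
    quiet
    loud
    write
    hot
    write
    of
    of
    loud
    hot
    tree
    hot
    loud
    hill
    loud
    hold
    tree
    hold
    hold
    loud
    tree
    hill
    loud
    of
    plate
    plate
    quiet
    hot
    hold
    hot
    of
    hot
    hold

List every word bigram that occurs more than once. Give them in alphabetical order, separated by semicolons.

hill loud; hot hold; hot of; of quiet; tree hot; write hill; write of

Bigram counts meeting the condition (more than once):
  hill loud: 2
  hot hold: 2
  hot of: 2
  of quiet: 2
  tree hot: 2
  write hill: 2
  write of: 2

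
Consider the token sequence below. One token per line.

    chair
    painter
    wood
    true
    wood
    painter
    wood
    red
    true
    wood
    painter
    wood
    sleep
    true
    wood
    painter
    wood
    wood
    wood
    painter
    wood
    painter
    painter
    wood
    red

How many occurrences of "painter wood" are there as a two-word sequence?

Scanning the 24 overlapping bigram windows for "painter wood":
  position 2–3: painter wood
  position 6–7: painter wood
  position 11–12: painter wood
  position 16–17: painter wood
  position 20–21: painter wood
  position 23–24: painter wood

6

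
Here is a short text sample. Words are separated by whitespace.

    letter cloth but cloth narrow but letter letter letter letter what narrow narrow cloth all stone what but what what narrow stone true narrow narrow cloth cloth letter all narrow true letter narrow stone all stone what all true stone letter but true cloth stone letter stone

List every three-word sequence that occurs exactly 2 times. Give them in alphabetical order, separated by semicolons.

all stone what; letter letter letter; narrow narrow cloth

Trigram counts meeting the condition (exactly 2 times):
  all stone what: 2
  letter letter letter: 2
  narrow narrow cloth: 2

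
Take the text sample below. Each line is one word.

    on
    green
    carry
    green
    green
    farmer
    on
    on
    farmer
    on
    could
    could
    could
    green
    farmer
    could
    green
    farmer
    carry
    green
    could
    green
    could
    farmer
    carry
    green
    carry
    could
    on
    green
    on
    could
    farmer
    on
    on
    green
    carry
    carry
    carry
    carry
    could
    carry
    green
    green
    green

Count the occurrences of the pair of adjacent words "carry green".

4

Scanning the 44 overlapping bigram windows for "carry green":
  position 3–4: carry green
  position 19–20: carry green
  position 25–26: carry green
  position 42–43: carry green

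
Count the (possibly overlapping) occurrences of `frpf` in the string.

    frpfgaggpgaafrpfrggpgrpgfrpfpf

3

Sliding a length-4 window over the 30 characters (27 positions):
  position 1–4: frpf
  position 13–16: frpf
  position 25–28: frpf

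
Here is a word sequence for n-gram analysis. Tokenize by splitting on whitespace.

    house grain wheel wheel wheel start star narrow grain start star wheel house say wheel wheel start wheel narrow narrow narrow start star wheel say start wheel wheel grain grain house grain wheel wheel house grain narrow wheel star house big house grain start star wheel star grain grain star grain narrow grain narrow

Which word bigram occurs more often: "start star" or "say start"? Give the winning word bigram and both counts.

"start star": 4 occurrences
"say start": 1 occurrence

"start star" (4 vs 1)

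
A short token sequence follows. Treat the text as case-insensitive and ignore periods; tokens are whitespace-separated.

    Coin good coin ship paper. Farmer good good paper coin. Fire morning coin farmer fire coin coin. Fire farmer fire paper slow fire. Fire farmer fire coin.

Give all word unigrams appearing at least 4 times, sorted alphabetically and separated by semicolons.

coin; farmer; fire

Unigram counts meeting the condition (at least 4 times):
  coin: 7
  farmer: 4
  fire: 7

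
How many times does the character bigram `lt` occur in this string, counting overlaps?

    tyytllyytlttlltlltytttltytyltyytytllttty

Sliding a length-2 window over the 40 characters (39 positions):
  position 10–11: lt
  position 14–15: lt
  position 17–18: lt
  position 23–24: lt
  position 28–29: lt
  position 36–37: lt

6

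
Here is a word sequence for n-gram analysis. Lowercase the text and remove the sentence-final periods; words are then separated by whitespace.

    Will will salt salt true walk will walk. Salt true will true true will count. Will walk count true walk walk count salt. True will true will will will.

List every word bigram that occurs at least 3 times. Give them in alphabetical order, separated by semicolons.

salt true; true will; will will

Bigram counts meeting the condition (at least 3 times):
  salt true: 3
  true will: 4
  will will: 3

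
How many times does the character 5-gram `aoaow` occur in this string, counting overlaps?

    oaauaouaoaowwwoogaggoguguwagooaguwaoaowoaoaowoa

Sliding a length-5 window over the 47 characters (43 positions):
  position 8–12: aoaow
  position 35–39: aoaow
  position 41–45: aoaow

3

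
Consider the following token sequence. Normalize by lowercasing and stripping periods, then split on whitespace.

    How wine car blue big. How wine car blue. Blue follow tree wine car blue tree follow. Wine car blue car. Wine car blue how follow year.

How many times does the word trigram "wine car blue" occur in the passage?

Scanning the 25 overlapping trigram windows for "wine car blue":
  position 2–4: wine car blue
  position 7–9: wine car blue
  position 13–15: wine car blue
  position 18–20: wine car blue
  position 22–24: wine car blue

5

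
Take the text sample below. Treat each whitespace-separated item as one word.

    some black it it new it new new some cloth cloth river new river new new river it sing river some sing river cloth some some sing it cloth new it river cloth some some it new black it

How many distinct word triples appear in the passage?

39 tokens → 37 trigram windows in total.
Repeated trigrams (each contributes count−1 duplicates):
  cloth some some: 2
  river cloth some: 2
2 duplicate windows → 37 − 2 = 35 distinct.

35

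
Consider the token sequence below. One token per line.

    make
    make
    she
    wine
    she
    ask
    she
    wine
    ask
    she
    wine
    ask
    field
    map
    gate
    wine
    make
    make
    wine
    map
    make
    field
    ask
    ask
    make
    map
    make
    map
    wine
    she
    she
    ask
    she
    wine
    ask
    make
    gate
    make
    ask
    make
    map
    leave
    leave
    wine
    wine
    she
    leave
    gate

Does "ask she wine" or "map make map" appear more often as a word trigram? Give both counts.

"ask she wine" (3 vs 1)

"ask she wine": 3 occurrences
"map make map": 1 occurrence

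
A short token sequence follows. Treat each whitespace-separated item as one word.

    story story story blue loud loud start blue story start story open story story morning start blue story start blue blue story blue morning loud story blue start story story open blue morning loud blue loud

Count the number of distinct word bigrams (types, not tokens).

20

36 tokens → 35 bigram windows in total.
Repeated bigrams (each contributes count−1 duplicates):
  story story: 4
  blue story: 3
  start blue: 3
  story blue: 3
  blue loud: 2
  blue morning: 2
  morning loud: 2
  start story: 2
  … (2 more repeated)
15 duplicate windows → 35 − 15 = 20 distinct.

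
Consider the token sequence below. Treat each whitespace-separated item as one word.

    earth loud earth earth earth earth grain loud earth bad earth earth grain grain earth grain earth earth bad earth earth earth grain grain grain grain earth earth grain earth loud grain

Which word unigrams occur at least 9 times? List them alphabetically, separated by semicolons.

earth; grain

Unigram counts meeting the condition (at least 9 times):
  earth: 17
  grain: 10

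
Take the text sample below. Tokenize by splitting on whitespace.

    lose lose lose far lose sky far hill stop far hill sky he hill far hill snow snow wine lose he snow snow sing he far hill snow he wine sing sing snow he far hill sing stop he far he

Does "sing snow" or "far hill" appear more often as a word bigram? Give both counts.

"sing snow": 1 occurrence
"far hill": 5 occurrences

"far hill" (5 vs 1)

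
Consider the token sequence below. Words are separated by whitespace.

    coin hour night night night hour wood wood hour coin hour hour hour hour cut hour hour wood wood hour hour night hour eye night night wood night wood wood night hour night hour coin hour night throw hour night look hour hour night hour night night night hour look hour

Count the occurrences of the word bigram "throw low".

0

Scanning the 50 overlapping bigram windows for "throw low":
  (none found)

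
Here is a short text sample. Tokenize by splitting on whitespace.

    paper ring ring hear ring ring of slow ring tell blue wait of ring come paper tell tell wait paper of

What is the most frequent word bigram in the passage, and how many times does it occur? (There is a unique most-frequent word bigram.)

Bigram frequencies (highest first):
  ring ring: 2
  paper ring: 1
  ring hear: 1
  hear ring: 1
  ring of: 1
  of slow: 1
  … (13 more, each ≤ 1)

"ring ring", 2 times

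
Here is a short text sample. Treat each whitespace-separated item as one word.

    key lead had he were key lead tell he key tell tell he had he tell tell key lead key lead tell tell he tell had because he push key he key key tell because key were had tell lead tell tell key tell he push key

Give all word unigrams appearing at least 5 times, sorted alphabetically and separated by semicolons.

he; key; lead; tell

Unigram counts meeting the condition (at least 5 times):
  he: 8
  key: 11
  lead: 5
  tell: 13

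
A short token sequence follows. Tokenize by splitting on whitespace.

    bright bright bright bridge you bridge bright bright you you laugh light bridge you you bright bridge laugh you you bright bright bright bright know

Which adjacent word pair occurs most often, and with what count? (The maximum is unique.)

"bright bright", 6 times

Bigram frequencies (highest first):
  bright bright: 6
  you you: 3
  bright bridge: 2
  bridge you: 2
  you bright: 2
  you bridge: 1
  … (8 more, each ≤ 1)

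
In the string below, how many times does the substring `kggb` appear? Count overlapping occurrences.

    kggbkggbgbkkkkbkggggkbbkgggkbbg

Sliding a length-4 window over the 31 characters (28 positions):
  position 1–4: kggb
  position 5–8: kggb

2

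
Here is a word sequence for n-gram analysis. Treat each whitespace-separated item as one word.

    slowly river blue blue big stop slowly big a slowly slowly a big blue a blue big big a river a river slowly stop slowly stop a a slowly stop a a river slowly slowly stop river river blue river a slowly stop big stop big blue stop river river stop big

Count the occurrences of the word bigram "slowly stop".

Scanning the 51 overlapping bigram windows for "slowly stop":
  position 23–24: slowly stop
  position 25–26: slowly stop
  position 29–30: slowly stop
  position 35–36: slowly stop
  position 42–43: slowly stop

5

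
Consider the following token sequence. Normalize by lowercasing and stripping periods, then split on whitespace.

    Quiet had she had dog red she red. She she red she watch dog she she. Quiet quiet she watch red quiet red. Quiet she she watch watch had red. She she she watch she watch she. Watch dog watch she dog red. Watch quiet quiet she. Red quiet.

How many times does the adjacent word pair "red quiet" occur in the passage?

Scanning the 48 overlapping bigram windows for "red quiet":
  position 21–22: red quiet
  position 23–24: red quiet
  position 48–49: red quiet

3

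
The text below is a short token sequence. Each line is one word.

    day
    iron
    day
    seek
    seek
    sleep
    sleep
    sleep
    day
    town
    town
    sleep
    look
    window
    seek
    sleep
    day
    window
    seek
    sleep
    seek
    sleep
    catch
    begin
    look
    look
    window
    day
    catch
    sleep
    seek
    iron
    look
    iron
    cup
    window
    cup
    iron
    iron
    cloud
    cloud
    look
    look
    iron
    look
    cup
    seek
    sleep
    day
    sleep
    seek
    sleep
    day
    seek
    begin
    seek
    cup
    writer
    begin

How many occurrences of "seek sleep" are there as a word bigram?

6

Scanning the 58 overlapping bigram windows for "seek sleep":
  position 5–6: seek sleep
  position 15–16: seek sleep
  position 19–20: seek sleep
  position 21–22: seek sleep
  position 47–48: seek sleep
  position 51–52: seek sleep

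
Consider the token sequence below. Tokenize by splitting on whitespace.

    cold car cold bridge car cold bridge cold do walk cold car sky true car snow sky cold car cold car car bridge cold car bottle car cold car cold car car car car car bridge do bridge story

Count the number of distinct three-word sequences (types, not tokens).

28

39 tokens → 37 trigram windows in total.
Repeated trigrams (each contributes count−1 duplicates):
  car car car: 3
  car cold car: 3
  cold car cold: 3
  car car bridge: 2
  car cold bridge: 2
  cold car car: 2
9 duplicate windows → 37 − 9 = 28 distinct.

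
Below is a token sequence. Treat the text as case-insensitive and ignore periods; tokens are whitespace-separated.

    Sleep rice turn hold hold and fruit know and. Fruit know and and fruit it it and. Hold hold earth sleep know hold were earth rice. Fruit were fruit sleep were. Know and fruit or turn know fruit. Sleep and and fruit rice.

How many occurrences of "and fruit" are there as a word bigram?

5

Scanning the 42 overlapping bigram windows for "and fruit":
  position 6–7: and fruit
  position 9–10: and fruit
  position 13–14: and fruit
  position 33–34: and fruit
  position 41–42: and fruit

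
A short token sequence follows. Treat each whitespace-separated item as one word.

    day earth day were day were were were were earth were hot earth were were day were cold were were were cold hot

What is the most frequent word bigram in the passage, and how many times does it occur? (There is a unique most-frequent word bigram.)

"were were", 6 times

Bigram frequencies (highest first):
  were were: 6
  day were: 3
  were day: 2
  earth were: 2
  were cold: 2
  day earth: 1
  … (6 more, each ≤ 1)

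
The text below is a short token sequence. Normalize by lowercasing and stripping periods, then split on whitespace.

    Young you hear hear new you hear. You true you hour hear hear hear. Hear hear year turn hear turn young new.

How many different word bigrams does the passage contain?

22 tokens → 21 bigram windows in total.
Repeated bigrams (each contributes count−1 duplicates):
  hear hear: 5
  you hear: 2
5 duplicate windows → 21 − 5 = 16 distinct.

16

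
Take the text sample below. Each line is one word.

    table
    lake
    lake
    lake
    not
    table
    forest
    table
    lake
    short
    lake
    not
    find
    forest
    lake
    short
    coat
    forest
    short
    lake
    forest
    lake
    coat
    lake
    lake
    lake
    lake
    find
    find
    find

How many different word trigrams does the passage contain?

30 tokens → 28 trigram windows in total.
Repeated trigrams (each contributes count−1 duplicates):
  lake lake lake: 3
2 duplicate windows → 28 − 2 = 26 distinct.

26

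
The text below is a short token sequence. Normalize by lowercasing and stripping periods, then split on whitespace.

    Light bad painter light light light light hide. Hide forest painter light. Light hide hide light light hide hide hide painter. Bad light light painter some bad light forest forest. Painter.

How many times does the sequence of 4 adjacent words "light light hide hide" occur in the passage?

3

Scanning the 28 overlapping 4-gram windows for "light light hide hide":
  position 6–9: light light hide hide
  position 12–15: light light hide hide
  position 16–19: light light hide hide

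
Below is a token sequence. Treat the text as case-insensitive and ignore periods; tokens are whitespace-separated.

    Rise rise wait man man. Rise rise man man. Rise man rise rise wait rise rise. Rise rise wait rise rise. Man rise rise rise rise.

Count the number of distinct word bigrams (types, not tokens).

26 tokens → 25 bigram windows in total.
Repeated bigrams (each contributes count−1 duplicates):
  rise rise: 10
  man rise: 4
  rise man: 3
  rise wait: 3
  man man: 2
  wait rise: 2
18 duplicate windows → 25 − 18 = 7 distinct.

7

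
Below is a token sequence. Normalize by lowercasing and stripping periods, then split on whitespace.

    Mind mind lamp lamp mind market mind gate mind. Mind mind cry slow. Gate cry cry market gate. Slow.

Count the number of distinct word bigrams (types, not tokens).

16

19 tokens → 18 bigram windows in total.
Repeated bigrams (each contributes count−1 duplicates):
  mind mind: 3
2 duplicate windows → 18 − 2 = 16 distinct.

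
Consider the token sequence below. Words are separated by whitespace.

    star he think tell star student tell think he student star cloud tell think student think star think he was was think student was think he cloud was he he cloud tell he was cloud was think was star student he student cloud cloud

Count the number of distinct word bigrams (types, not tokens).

44 tokens → 43 bigram windows in total.
Repeated bigrams (each contributes count−1 duplicates):
  think he: 3
  was think: 3
  cloud tell: 2
  cloud was: 2
  he cloud: 2
  he student: 2
  he was: 2
  star student: 2
  … (2 more repeated)
12 duplicate windows → 43 − 12 = 31 distinct.

31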